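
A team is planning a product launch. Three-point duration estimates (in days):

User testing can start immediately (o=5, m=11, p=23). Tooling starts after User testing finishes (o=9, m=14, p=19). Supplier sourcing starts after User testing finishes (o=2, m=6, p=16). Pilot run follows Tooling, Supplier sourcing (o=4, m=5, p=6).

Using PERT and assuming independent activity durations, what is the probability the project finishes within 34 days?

te_User testing = (5 + 4·11 + 23)/6 = 72/6 = 12; σ²_User testing = ((23−5)/6)² = 9.000
te_Tooling = (9 + 4·14 + 19)/6 = 84/6 = 14; σ²_Tooling = ((19−9)/6)² = 2.778
te_Supplier sourcing = (2 + 4·6 + 16)/6 = 42/6 = 7; σ²_Supplier sourcing = ((16−2)/6)² = 5.444
te_Pilot run = (4 + 4·5 + 6)/6 = 30/6 = 5; σ²_Pilot run = ((6−4)/6)² = 0.111

Forward pass:
ES_User testing = 0; EF_User testing = 12
ES_Tooling = 12; EF_Tooling = 12+14 = 26
ES_Supplier sourcing = 12; EF_Supplier sourcing = 12+7 = 19
ES_Pilot run = max(EF_Tooling=26, EF_Supplier sourcing=19) = 26; EF_Pilot run = 26+5 = 31
Expected project duration μ = 31 days. Critical path: User testing → Tooling → Pilot run.

Variance along critical path = 9.000 + 2.778 + 0.111 = 11.889; σ = √11.889 = 3.448 days.
Z = (34 − 31) / 3.448 = 0.870
P(T ≤ 34) = Φ(0.870) ≈ 0.808

0.808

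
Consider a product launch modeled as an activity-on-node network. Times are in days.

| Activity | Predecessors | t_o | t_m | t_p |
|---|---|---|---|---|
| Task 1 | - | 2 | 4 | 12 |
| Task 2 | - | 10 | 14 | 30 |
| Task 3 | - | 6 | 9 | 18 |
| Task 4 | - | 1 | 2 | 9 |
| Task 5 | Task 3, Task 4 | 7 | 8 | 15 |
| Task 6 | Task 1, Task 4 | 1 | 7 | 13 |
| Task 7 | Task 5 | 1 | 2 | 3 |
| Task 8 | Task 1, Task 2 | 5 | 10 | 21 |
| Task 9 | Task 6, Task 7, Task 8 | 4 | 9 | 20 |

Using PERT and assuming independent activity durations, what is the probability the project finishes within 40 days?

te_Task 1 = (2 + 4·4 + 12)/6 = 30/6 = 5; σ²_Task 1 = ((12−2)/6)² = 2.778
te_Task 2 = (10 + 4·14 + 30)/6 = 96/6 = 16; σ²_Task 2 = ((30−10)/6)² = 11.111
te_Task 3 = (6 + 4·9 + 18)/6 = 60/6 = 10; σ²_Task 3 = ((18−6)/6)² = 4.000
te_Task 4 = (1 + 4·2 + 9)/6 = 18/6 = 3; σ²_Task 4 = ((9−1)/6)² = 1.778
te_Task 5 = (7 + 4·8 + 15)/6 = 54/6 = 9; σ²_Task 5 = ((15−7)/6)² = 1.778
te_Task 6 = (1 + 4·7 + 13)/6 = 42/6 = 7; σ²_Task 6 = ((13−1)/6)² = 4.000
te_Task 7 = (1 + 4·2 + 3)/6 = 12/6 = 2; σ²_Task 7 = ((3−1)/6)² = 0.111
te_Task 8 = (5 + 4·10 + 21)/6 = 66/6 = 11; σ²_Task 8 = ((21−5)/6)² = 7.111
te_Task 9 = (4 + 4·9 + 20)/6 = 60/6 = 10; σ²_Task 9 = ((20−4)/6)² = 7.111

Forward pass:
ES_Task 1 = 0; EF_Task 1 = 5
ES_Task 2 = 0; EF_Task 2 = 16
ES_Task 3 = 0; EF_Task 3 = 10
ES_Task 4 = 0; EF_Task 4 = 3
ES_Task 5 = max(EF_Task 3=10, EF_Task 4=3) = 10; EF_Task 5 = 10+9 = 19
ES_Task 6 = max(EF_Task 1=5, EF_Task 4=3) = 5; EF_Task 6 = 5+7 = 12
ES_Task 7 = 19; EF_Task 7 = 19+2 = 21
ES_Task 8 = max(EF_Task 1=5, EF_Task 2=16) = 16; EF_Task 8 = 16+11 = 27
ES_Task 9 = max(EF_Task 6=12, EF_Task 7=21, EF_Task 8=27) = 27; EF_Task 9 = 27+10 = 37
Expected project duration μ = 37 days. Critical path: Task 2 → Task 8 → Task 9.

Variance along critical path = 11.111 + 7.111 + 7.111 = 25.333; σ = √25.333 = 5.033 days.
Z = (40 − 37) / 5.033 = 0.596
P(T ≤ 40) = Φ(0.596) ≈ 0.724

0.724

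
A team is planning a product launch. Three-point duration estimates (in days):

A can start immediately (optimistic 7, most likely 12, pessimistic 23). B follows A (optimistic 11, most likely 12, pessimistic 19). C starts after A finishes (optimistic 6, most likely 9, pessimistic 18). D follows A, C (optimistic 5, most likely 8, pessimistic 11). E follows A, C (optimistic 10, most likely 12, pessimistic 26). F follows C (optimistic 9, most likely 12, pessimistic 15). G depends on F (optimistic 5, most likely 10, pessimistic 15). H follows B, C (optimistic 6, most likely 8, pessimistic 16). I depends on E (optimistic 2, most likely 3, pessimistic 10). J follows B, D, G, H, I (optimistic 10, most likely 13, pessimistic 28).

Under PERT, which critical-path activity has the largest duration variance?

te_A = (7 + 4·12 + 23)/6 = 78/6 = 13; σ²_A = ((23−7)/6)² = 7.111
te_B = (11 + 4·12 + 19)/6 = 78/6 = 13; σ²_B = ((19−11)/6)² = 1.778
te_C = (6 + 4·9 + 18)/6 = 60/6 = 10; σ²_C = ((18−6)/6)² = 4.000
te_D = (5 + 4·8 + 11)/6 = 48/6 = 8; σ²_D = ((11−5)/6)² = 1.000
te_E = (10 + 4·12 + 26)/6 = 84/6 = 14; σ²_E = ((26−10)/6)² = 7.111
te_F = (9 + 4·12 + 15)/6 = 72/6 = 12; σ²_F = ((15−9)/6)² = 1.000
te_G = (5 + 4·10 + 15)/6 = 60/6 = 10; σ²_G = ((15−5)/6)² = 2.778
te_H = (6 + 4·8 + 16)/6 = 54/6 = 9; σ²_H = ((16−6)/6)² = 2.778
te_I = (2 + 4·3 + 10)/6 = 24/6 = 4; σ²_I = ((10−2)/6)² = 1.778
te_J = (10 + 4·13 + 28)/6 = 90/6 = 15; σ²_J = ((28−10)/6)² = 9.000

Forward pass:
ES_A = 0; EF_A = 13
ES_B = 13; EF_B = 13+13 = 26
ES_C = 13; EF_C = 13+10 = 23
ES_D = max(EF_A=13, EF_C=23) = 23; EF_D = 23+8 = 31
ES_E = max(EF_A=13, EF_C=23) = 23; EF_E = 23+14 = 37
ES_F = 23; EF_F = 23+12 = 35
ES_G = 35; EF_G = 35+10 = 45
ES_H = max(EF_B=26, EF_C=23) = 26; EF_H = 26+9 = 35
ES_I = 37; EF_I = 37+4 = 41
ES_J = max(EF_B=26, EF_D=31, EF_G=45, EF_H=35, EF_I=41) = 45; EF_J = 45+15 = 60
Expected project duration μ = 60 days. Critical path: A → C → F → G → J.

Variances on critical path: σ²_A=7.111, σ²_C=4.000, σ²_F=1.000, σ²_G=2.778, σ²_J=9.000.
Largest is σ²_J = 9.000.

J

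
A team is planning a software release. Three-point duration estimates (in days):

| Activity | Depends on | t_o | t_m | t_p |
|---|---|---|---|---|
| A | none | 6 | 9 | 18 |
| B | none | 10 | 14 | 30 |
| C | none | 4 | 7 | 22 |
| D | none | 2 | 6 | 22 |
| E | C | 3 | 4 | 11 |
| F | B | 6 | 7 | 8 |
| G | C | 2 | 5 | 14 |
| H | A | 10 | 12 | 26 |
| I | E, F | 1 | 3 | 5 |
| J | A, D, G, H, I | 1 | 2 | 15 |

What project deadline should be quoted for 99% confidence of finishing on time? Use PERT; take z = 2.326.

39.6 days

te_A = (6 + 4·9 + 18)/6 = 60/6 = 10; σ²_A = ((18−6)/6)² = 4.000
te_B = (10 + 4·14 + 30)/6 = 96/6 = 16; σ²_B = ((30−10)/6)² = 11.111
te_C = (4 + 4·7 + 22)/6 = 54/6 = 9; σ²_C = ((22−4)/6)² = 9.000
te_D = (2 + 4·6 + 22)/6 = 48/6 = 8; σ²_D = ((22−2)/6)² = 11.111
te_E = (3 + 4·4 + 11)/6 = 30/6 = 5; σ²_E = ((11−3)/6)² = 1.778
te_F = (6 + 4·7 + 8)/6 = 42/6 = 7; σ²_F = ((8−6)/6)² = 0.111
te_G = (2 + 4·5 + 14)/6 = 36/6 = 6; σ²_G = ((14−2)/6)² = 4.000
te_H = (10 + 4·12 + 26)/6 = 84/6 = 14; σ²_H = ((26−10)/6)² = 7.111
te_I = (1 + 4·3 + 5)/6 = 18/6 = 3; σ²_I = ((5−1)/6)² = 0.444
te_J = (1 + 4·2 + 15)/6 = 24/6 = 4; σ²_J = ((15−1)/6)² = 5.444

Forward pass:
ES_A = 0; EF_A = 10
ES_B = 0; EF_B = 16
ES_C = 0; EF_C = 9
ES_D = 0; EF_D = 8
ES_E = 9; EF_E = 9+5 = 14
ES_F = 16; EF_F = 16+7 = 23
ES_G = 9; EF_G = 9+6 = 15
ES_H = 10; EF_H = 10+14 = 24
ES_I = max(EF_E=14, EF_F=23) = 23; EF_I = 23+3 = 26
ES_J = max(EF_A=10, EF_D=8, EF_G=15, EF_H=24, EF_I=26) = 26; EF_J = 26+4 = 30
Expected project duration μ = 30 days. Critical path: B → F → I → J.

Variance along critical path = 11.111 + 0.111 + 0.444 + 5.444 = 17.111; σ = 4.137 days.
D = μ + z·σ = 30 + 2.326·4.137 = 39.6 days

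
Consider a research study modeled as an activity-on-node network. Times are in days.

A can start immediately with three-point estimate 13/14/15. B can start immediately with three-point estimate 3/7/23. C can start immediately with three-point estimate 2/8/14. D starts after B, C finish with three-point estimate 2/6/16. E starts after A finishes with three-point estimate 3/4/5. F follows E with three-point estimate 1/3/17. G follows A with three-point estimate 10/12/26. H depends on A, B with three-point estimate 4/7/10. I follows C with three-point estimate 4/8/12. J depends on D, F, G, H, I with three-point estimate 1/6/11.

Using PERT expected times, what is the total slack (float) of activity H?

te_A = (13 + 4·14 + 15)/6 = 84/6 = 14
te_B = (3 + 4·7 + 23)/6 = 54/6 = 9
te_C = (2 + 4·8 + 14)/6 = 48/6 = 8
te_D = (2 + 4·6 + 16)/6 = 42/6 = 7
te_E = (3 + 4·4 + 5)/6 = 24/6 = 4
te_F = (1 + 4·3 + 17)/6 = 30/6 = 5
te_G = (10 + 4·12 + 26)/6 = 84/6 = 14
te_H = (4 + 4·7 + 10)/6 = 42/6 = 7
te_I = (4 + 4·8 + 12)/6 = 48/6 = 8
te_J = (1 + 4·6 + 11)/6 = 36/6 = 6

Forward pass:
ES_A = 0; EF_A = 14
ES_B = 0; EF_B = 9
ES_C = 0; EF_C = 8
ES_D = max(EF_B=9, EF_C=8) = 9; EF_D = 9+7 = 16
ES_E = 14; EF_E = 14+4 = 18
ES_F = 18; EF_F = 18+5 = 23
ES_G = 14; EF_G = 14+14 = 28
ES_H = max(EF_A=14, EF_B=9) = 14; EF_H = 14+7 = 21
ES_I = 8; EF_I = 8+8 = 16
ES_J = max(EF_D=16, EF_F=23, EF_G=28, EF_H=21, EF_I=16) = 28; EF_J = 28+6 = 34
Expected project duration μ = 34 days. Critical path: A → G → J.

Backward pass:
LF_J = 34; LS_J = 34−6 = 28
LF_I = LS_J = 28; LS_I = 28−8 = 20
LF_H = LS_J = 28; LS_H = 28−7 = 21
LF_G = LS_J = 28; LS_G = 28−14 = 14
LF_F = LS_J = 28; LS_F = 28−5 = 23
LF_E = LS_F = 23; LS_E = 23−4 = 19
LF_D = LS_J = 28; LS_D = 28−7 = 21
LF_C = min(LS_D=21, LS_I=20) = 20; LS_C = 20−8 = 12
LF_B = min(LS_D=21, LS_H=21) = 21; LS_B = 21−9 = 12
LF_A = min(LS_E=19, LS_G=14, LS_H=21) = 14; LS_A = 14−14 = 0
Slack_H = LS_H − ES_H = 21 − 14 = 7

7 days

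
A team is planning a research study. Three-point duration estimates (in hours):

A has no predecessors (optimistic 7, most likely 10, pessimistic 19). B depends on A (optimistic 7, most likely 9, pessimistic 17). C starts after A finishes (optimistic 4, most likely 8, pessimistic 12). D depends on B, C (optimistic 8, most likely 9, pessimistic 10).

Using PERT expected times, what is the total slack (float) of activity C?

2 hours

te_A = (7 + 4·10 + 19)/6 = 66/6 = 11
te_B = (7 + 4·9 + 17)/6 = 60/6 = 10
te_C = (4 + 4·8 + 12)/6 = 48/6 = 8
te_D = (8 + 4·9 + 10)/6 = 54/6 = 9

Forward pass:
ES_A = 0; EF_A = 11
ES_B = 11; EF_B = 11+10 = 21
ES_C = 11; EF_C = 11+8 = 19
ES_D = max(EF_B=21, EF_C=19) = 21; EF_D = 21+9 = 30
Expected project duration μ = 30 hours. Critical path: A → B → D.

Backward pass:
LF_D = 30; LS_D = 30−9 = 21
LF_C = LS_D = 21; LS_C = 21−8 = 13
LF_B = LS_D = 21; LS_B = 21−10 = 11
LF_A = min(LS_B=11, LS_C=13) = 11; LS_A = 11−11 = 0
Slack_C = LS_C − ES_C = 13 − 11 = 2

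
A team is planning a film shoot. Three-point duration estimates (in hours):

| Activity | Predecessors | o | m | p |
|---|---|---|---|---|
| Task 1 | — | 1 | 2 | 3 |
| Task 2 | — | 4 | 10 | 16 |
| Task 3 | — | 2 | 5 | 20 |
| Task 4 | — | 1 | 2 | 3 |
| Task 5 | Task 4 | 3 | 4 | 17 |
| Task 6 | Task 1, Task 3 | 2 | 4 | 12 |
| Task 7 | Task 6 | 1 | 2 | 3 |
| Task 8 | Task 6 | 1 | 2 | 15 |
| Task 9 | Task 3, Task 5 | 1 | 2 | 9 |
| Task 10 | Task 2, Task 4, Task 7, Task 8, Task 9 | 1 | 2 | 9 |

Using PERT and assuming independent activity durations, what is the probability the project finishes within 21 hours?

te_Task 1 = (1 + 4·2 + 3)/6 = 12/6 = 2; σ²_Task 1 = ((3−1)/6)² = 0.111
te_Task 2 = (4 + 4·10 + 16)/6 = 60/6 = 10; σ²_Task 2 = ((16−4)/6)² = 4.000
te_Task 3 = (2 + 4·5 + 20)/6 = 42/6 = 7; σ²_Task 3 = ((20−2)/6)² = 9.000
te_Task 4 = (1 + 4·2 + 3)/6 = 12/6 = 2; σ²_Task 4 = ((3−1)/6)² = 0.111
te_Task 5 = (3 + 4·4 + 17)/6 = 36/6 = 6; σ²_Task 5 = ((17−3)/6)² = 5.444
te_Task 6 = (2 + 4·4 + 12)/6 = 30/6 = 5; σ²_Task 6 = ((12−2)/6)² = 2.778
te_Task 7 = (1 + 4·2 + 3)/6 = 12/6 = 2; σ²_Task 7 = ((3−1)/6)² = 0.111
te_Task 8 = (1 + 4·2 + 15)/6 = 24/6 = 4; σ²_Task 8 = ((15−1)/6)² = 5.444
te_Task 9 = (1 + 4·2 + 9)/6 = 18/6 = 3; σ²_Task 9 = ((9−1)/6)² = 1.778
te_Task 10 = (1 + 4·2 + 9)/6 = 18/6 = 3; σ²_Task 10 = ((9−1)/6)² = 1.778

Forward pass:
ES_Task 1 = 0; EF_Task 1 = 2
ES_Task 2 = 0; EF_Task 2 = 10
ES_Task 3 = 0; EF_Task 3 = 7
ES_Task 4 = 0; EF_Task 4 = 2
ES_Task 5 = 2; EF_Task 5 = 2+6 = 8
ES_Task 6 = max(EF_Task 1=2, EF_Task 3=7) = 7; EF_Task 6 = 7+5 = 12
ES_Task 7 = 12; EF_Task 7 = 12+2 = 14
ES_Task 8 = 12; EF_Task 8 = 12+4 = 16
ES_Task 9 = max(EF_Task 3=7, EF_Task 5=8) = 8; EF_Task 9 = 8+3 = 11
ES_Task 10 = max(EF_Task 2=10, EF_Task 4=2, EF_Task 7=14, EF_Task 8=16, EF_Task 9=11) = 16; EF_Task 10 = 16+3 = 19
Expected project duration μ = 19 hours. Critical path: Task 3 → Task 6 → Task 8 → Task 10.

Variance along critical path = 9.000 + 2.778 + 5.444 + 1.778 = 19.000; σ = √19.000 = 4.359 hours.
Z = (21 − 19) / 4.359 = 0.459
P(T ≤ 21) = Φ(0.459) ≈ 0.677

0.677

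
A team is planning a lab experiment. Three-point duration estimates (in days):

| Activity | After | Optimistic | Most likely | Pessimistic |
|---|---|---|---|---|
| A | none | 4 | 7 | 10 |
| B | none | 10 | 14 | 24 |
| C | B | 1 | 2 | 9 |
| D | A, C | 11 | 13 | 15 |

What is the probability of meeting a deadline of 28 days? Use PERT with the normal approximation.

te_A = (4 + 4·7 + 10)/6 = 42/6 = 7; σ²_A = ((10−4)/6)² = 1.000
te_B = (10 + 4·14 + 24)/6 = 90/6 = 15; σ²_B = ((24−10)/6)² = 5.444
te_C = (1 + 4·2 + 9)/6 = 18/6 = 3; σ²_C = ((9−1)/6)² = 1.778
te_D = (11 + 4·13 + 15)/6 = 78/6 = 13; σ²_D = ((15−11)/6)² = 0.444

Forward pass:
ES_A = 0; EF_A = 7
ES_B = 0; EF_B = 15
ES_C = 15; EF_C = 15+3 = 18
ES_D = max(EF_A=7, EF_C=18) = 18; EF_D = 18+13 = 31
Expected project duration μ = 31 days. Critical path: B → C → D.

Variance along critical path = 5.444 + 1.778 + 0.444 = 7.667; σ = √7.667 = 2.769 days.
Z = (28 − 31) / 2.769 = -1.083
P(T ≤ 28) = Φ(-1.083) ≈ 0.139

0.139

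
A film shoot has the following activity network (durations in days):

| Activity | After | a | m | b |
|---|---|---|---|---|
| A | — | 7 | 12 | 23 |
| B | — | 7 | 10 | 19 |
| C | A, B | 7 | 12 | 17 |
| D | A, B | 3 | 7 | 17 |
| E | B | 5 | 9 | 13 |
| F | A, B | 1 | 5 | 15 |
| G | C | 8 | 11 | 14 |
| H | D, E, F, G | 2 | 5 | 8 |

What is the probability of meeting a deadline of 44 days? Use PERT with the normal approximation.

0.808

te_A = (7 + 4·12 + 23)/6 = 78/6 = 13; σ²_A = ((23−7)/6)² = 7.111
te_B = (7 + 4·10 + 19)/6 = 66/6 = 11; σ²_B = ((19−7)/6)² = 4.000
te_C = (7 + 4·12 + 17)/6 = 72/6 = 12; σ²_C = ((17−7)/6)² = 2.778
te_D = (3 + 4·7 + 17)/6 = 48/6 = 8; σ²_D = ((17−3)/6)² = 5.444
te_E = (5 + 4·9 + 13)/6 = 54/6 = 9; σ²_E = ((13−5)/6)² = 1.778
te_F = (1 + 4·5 + 15)/6 = 36/6 = 6; σ²_F = ((15−1)/6)² = 5.444
te_G = (8 + 4·11 + 14)/6 = 66/6 = 11; σ²_G = ((14−8)/6)² = 1.000
te_H = (2 + 4·5 + 8)/6 = 30/6 = 5; σ²_H = ((8−2)/6)² = 1.000

Forward pass:
ES_A = 0; EF_A = 13
ES_B = 0; EF_B = 11
ES_C = max(EF_A=13, EF_B=11) = 13; EF_C = 13+12 = 25
ES_D = max(EF_A=13, EF_B=11) = 13; EF_D = 13+8 = 21
ES_E = 11; EF_E = 11+9 = 20
ES_F = max(EF_A=13, EF_B=11) = 13; EF_F = 13+6 = 19
ES_G = 25; EF_G = 25+11 = 36
ES_H = max(EF_D=21, EF_E=20, EF_F=19, EF_G=36) = 36; EF_H = 36+5 = 41
Expected project duration μ = 41 days. Critical path: A → C → G → H.

Variance along critical path = 7.111 + 2.778 + 1.000 + 1.000 = 11.889; σ = √11.889 = 3.448 days.
Z = (44 − 41) / 3.448 = 0.870
P(T ≤ 44) = Φ(0.870) ≈ 0.808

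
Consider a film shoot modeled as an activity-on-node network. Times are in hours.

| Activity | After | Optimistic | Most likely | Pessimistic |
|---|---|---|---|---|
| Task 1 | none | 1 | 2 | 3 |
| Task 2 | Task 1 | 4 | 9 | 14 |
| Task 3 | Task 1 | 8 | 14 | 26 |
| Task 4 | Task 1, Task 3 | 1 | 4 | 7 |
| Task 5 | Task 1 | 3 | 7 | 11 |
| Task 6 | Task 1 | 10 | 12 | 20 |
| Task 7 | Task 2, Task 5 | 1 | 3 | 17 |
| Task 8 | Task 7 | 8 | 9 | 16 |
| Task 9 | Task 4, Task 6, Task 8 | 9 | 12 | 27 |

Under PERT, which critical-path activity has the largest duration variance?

Task 9

te_Task 1 = (1 + 4·2 + 3)/6 = 12/6 = 2; σ²_Task 1 = ((3−1)/6)² = 0.111
te_Task 2 = (4 + 4·9 + 14)/6 = 54/6 = 9; σ²_Task 2 = ((14−4)/6)² = 2.778
te_Task 3 = (8 + 4·14 + 26)/6 = 90/6 = 15; σ²_Task 3 = ((26−8)/6)² = 9.000
te_Task 4 = (1 + 4·4 + 7)/6 = 24/6 = 4; σ²_Task 4 = ((7−1)/6)² = 1.000
te_Task 5 = (3 + 4·7 + 11)/6 = 42/6 = 7; σ²_Task 5 = ((11−3)/6)² = 1.778
te_Task 6 = (10 + 4·12 + 20)/6 = 78/6 = 13; σ²_Task 6 = ((20−10)/6)² = 2.778
te_Task 7 = (1 + 4·3 + 17)/6 = 30/6 = 5; σ²_Task 7 = ((17−1)/6)² = 7.111
te_Task 8 = (8 + 4·9 + 16)/6 = 60/6 = 10; σ²_Task 8 = ((16−8)/6)² = 1.778
te_Task 9 = (9 + 4·12 + 27)/6 = 84/6 = 14; σ²_Task 9 = ((27−9)/6)² = 9.000

Forward pass:
ES_Task 1 = 0; EF_Task 1 = 2
ES_Task 2 = 2; EF_Task 2 = 2+9 = 11
ES_Task 3 = 2; EF_Task 3 = 2+15 = 17
ES_Task 4 = max(EF_Task 1=2, EF_Task 3=17) = 17; EF_Task 4 = 17+4 = 21
ES_Task 5 = 2; EF_Task 5 = 2+7 = 9
ES_Task 6 = 2; EF_Task 6 = 2+13 = 15
ES_Task 7 = max(EF_Task 2=11, EF_Task 5=9) = 11; EF_Task 7 = 11+5 = 16
ES_Task 8 = 16; EF_Task 8 = 16+10 = 26
ES_Task 9 = max(EF_Task 4=21, EF_Task 6=15, EF_Task 8=26) = 26; EF_Task 9 = 26+14 = 40
Expected project duration μ = 40 hours. Critical path: Task 1 → Task 2 → Task 7 → Task 8 → Task 9.

Variances on critical path: σ²_Task 1=0.111, σ²_Task 2=2.778, σ²_Task 7=7.111, σ²_Task 8=1.778, σ²_Task 9=9.000.
Largest is σ²_Task 9 = 9.000.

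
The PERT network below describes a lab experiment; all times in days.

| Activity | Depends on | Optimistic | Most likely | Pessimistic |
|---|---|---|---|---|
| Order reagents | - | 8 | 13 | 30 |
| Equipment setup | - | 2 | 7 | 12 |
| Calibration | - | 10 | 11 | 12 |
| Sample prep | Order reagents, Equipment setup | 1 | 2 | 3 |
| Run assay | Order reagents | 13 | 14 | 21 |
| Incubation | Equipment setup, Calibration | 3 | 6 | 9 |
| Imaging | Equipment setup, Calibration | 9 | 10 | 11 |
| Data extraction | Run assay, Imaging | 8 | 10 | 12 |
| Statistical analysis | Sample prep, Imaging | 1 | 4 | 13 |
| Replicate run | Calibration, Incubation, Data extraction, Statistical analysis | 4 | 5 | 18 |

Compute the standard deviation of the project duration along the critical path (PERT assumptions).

4.59 days

te_Order reagents = (8 + 4·13 + 30)/6 = 90/6 = 15; σ²_Order reagents = ((30−8)/6)² = 13.444
te_Equipment setup = (2 + 4·7 + 12)/6 = 42/6 = 7; σ²_Equipment setup = ((12−2)/6)² = 2.778
te_Calibration = (10 + 4·11 + 12)/6 = 66/6 = 11; σ²_Calibration = ((12−10)/6)² = 0.111
te_Sample prep = (1 + 4·2 + 3)/6 = 12/6 = 2; σ²_Sample prep = ((3−1)/6)² = 0.111
te_Run assay = (13 + 4·14 + 21)/6 = 90/6 = 15; σ²_Run assay = ((21−13)/6)² = 1.778
te_Incubation = (3 + 4·6 + 9)/6 = 36/6 = 6; σ²_Incubation = ((9−3)/6)² = 1.000
te_Imaging = (9 + 4·10 + 11)/6 = 60/6 = 10; σ²_Imaging = ((11−9)/6)² = 0.111
te_Data extraction = (8 + 4·10 + 12)/6 = 60/6 = 10; σ²_Data extraction = ((12−8)/6)² = 0.444
te_Statistical analysis = (1 + 4·4 + 13)/6 = 30/6 = 5; σ²_Statistical analysis = ((13−1)/6)² = 4.000
te_Replicate run = (4 + 4·5 + 18)/6 = 42/6 = 7; σ²_Replicate run = ((18−4)/6)² = 5.444

Forward pass:
ES_Order reagents = 0; EF_Order reagents = 15
ES_Equipment setup = 0; EF_Equipment setup = 7
ES_Calibration = 0; EF_Calibration = 11
ES_Sample prep = max(EF_Order reagents=15, EF_Equipment setup=7) = 15; EF_Sample prep = 15+2 = 17
ES_Run assay = 15; EF_Run assay = 15+15 = 30
ES_Incubation = max(EF_Equipment setup=7, EF_Calibration=11) = 11; EF_Incubation = 11+6 = 17
ES_Imaging = max(EF_Equipment setup=7, EF_Calibration=11) = 11; EF_Imaging = 11+10 = 21
ES_Data extraction = max(EF_Run assay=30, EF_Imaging=21) = 30; EF_Data extraction = 30+10 = 40
ES_Statistical analysis = max(EF_Sample prep=17, EF_Imaging=21) = 21; EF_Statistical analysis = 21+5 = 26
ES_Replicate run = max(EF_Calibration=11, EF_Incubation=17, EF_Data extraction=40, EF_Statistical analysis=26) = 40; EF_Replicate run = 40+7 = 47
Expected project duration μ = 47 days. Critical path: Order reagents → Run assay → Data extraction → Replicate run.

Variance along critical path = 13.444 + 1.778 + 0.444 + 5.444 = 21.111
σ = √21.111 = 4.595 days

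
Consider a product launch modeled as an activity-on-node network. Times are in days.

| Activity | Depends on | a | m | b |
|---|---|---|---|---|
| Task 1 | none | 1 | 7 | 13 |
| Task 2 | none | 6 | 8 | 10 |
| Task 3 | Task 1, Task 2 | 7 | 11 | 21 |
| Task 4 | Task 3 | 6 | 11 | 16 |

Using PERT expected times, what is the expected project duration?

te_Task 1 = (1 + 4·7 + 13)/6 = 42/6 = 7
te_Task 2 = (6 + 4·8 + 10)/6 = 48/6 = 8
te_Task 3 = (7 + 4·11 + 21)/6 = 72/6 = 12
te_Task 4 = (6 + 4·11 + 16)/6 = 66/6 = 11

Forward pass:
ES_Task 1 = 0; EF_Task 1 = 7
ES_Task 2 = 0; EF_Task 2 = 8
ES_Task 3 = max(EF_Task 1=7, EF_Task 2=8) = 8; EF_Task 3 = 8+12 = 20
ES_Task 4 = 20; EF_Task 4 = 20+11 = 31
Expected project duration μ = 31 days. Critical path: Task 2 → Task 3 → Task 4.

31 days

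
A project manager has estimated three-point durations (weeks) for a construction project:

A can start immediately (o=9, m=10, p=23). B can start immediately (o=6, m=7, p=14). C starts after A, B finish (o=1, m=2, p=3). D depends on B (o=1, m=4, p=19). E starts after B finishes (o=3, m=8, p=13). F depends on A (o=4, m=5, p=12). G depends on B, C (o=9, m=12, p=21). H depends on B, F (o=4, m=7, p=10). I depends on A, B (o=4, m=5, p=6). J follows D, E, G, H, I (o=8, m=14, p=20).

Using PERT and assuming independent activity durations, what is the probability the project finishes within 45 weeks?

0.861

te_A = (9 + 4·10 + 23)/6 = 72/6 = 12; σ²_A = ((23−9)/6)² = 5.444
te_B = (6 + 4·7 + 14)/6 = 48/6 = 8; σ²_B = ((14−6)/6)² = 1.778
te_C = (1 + 4·2 + 3)/6 = 12/6 = 2; σ²_C = ((3−1)/6)² = 0.111
te_D = (1 + 4·4 + 19)/6 = 36/6 = 6; σ²_D = ((19−1)/6)² = 9.000
te_E = (3 + 4·8 + 13)/6 = 48/6 = 8; σ²_E = ((13−3)/6)² = 2.778
te_F = (4 + 4·5 + 12)/6 = 36/6 = 6; σ²_F = ((12−4)/6)² = 1.778
te_G = (9 + 4·12 + 21)/6 = 78/6 = 13; σ²_G = ((21−9)/6)² = 4.000
te_H = (4 + 4·7 + 10)/6 = 42/6 = 7; σ²_H = ((10−4)/6)² = 1.000
te_I = (4 + 4·5 + 6)/6 = 30/6 = 5; σ²_I = ((6−4)/6)² = 0.111
te_J = (8 + 4·14 + 20)/6 = 84/6 = 14; σ²_J = ((20−8)/6)² = 4.000

Forward pass:
ES_A = 0; EF_A = 12
ES_B = 0; EF_B = 8
ES_C = max(EF_A=12, EF_B=8) = 12; EF_C = 12+2 = 14
ES_D = 8; EF_D = 8+6 = 14
ES_E = 8; EF_E = 8+8 = 16
ES_F = 12; EF_F = 12+6 = 18
ES_G = max(EF_B=8, EF_C=14) = 14; EF_G = 14+13 = 27
ES_H = max(EF_B=8, EF_F=18) = 18; EF_H = 18+7 = 25
ES_I = max(EF_A=12, EF_B=8) = 12; EF_I = 12+5 = 17
ES_J = max(EF_D=14, EF_E=16, EF_G=27, EF_H=25, EF_I=17) = 27; EF_J = 27+14 = 41
Expected project duration μ = 41 weeks. Critical path: A → C → G → J.

Variance along critical path = 5.444 + 0.111 + 4.000 + 4.000 = 13.556; σ = √13.556 = 3.682 weeks.
Z = (45 − 41) / 3.682 = 1.086
P(T ≤ 45) = Φ(1.086) ≈ 0.861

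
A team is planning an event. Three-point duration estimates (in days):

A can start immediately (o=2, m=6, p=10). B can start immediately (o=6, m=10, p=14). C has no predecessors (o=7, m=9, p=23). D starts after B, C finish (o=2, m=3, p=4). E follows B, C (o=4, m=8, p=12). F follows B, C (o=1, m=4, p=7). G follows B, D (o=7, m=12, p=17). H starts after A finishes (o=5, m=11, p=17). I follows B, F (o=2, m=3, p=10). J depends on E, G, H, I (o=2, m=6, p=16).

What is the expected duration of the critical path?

33 days

te_A = (2 + 4·6 + 10)/6 = 36/6 = 6
te_B = (6 + 4·10 + 14)/6 = 60/6 = 10
te_C = (7 + 4·9 + 23)/6 = 66/6 = 11
te_D = (2 + 4·3 + 4)/6 = 18/6 = 3
te_E = (4 + 4·8 + 12)/6 = 48/6 = 8
te_F = (1 + 4·4 + 7)/6 = 24/6 = 4
te_G = (7 + 4·12 + 17)/6 = 72/6 = 12
te_H = (5 + 4·11 + 17)/6 = 66/6 = 11
te_I = (2 + 4·3 + 10)/6 = 24/6 = 4
te_J = (2 + 4·6 + 16)/6 = 42/6 = 7

Forward pass:
ES_A = 0; EF_A = 6
ES_B = 0; EF_B = 10
ES_C = 0; EF_C = 11
ES_D = max(EF_B=10, EF_C=11) = 11; EF_D = 11+3 = 14
ES_E = max(EF_B=10, EF_C=11) = 11; EF_E = 11+8 = 19
ES_F = max(EF_B=10, EF_C=11) = 11; EF_F = 11+4 = 15
ES_G = max(EF_B=10, EF_D=14) = 14; EF_G = 14+12 = 26
ES_H = 6; EF_H = 6+11 = 17
ES_I = max(EF_B=10, EF_F=15) = 15; EF_I = 15+4 = 19
ES_J = max(EF_E=19, EF_G=26, EF_H=17, EF_I=19) = 26; EF_J = 26+7 = 33
Expected project duration μ = 33 days. Critical path: C → D → G → J.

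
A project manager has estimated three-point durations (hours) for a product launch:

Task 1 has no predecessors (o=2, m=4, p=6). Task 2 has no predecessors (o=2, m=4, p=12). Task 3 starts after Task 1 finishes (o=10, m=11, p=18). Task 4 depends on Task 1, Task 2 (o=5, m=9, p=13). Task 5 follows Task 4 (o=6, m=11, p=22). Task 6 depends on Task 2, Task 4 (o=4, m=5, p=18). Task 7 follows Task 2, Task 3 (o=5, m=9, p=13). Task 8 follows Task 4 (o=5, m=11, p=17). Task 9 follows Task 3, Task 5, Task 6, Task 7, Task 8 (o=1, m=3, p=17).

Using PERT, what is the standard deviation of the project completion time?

4.33 hours

te_Task 1 = (2 + 4·4 + 6)/6 = 24/6 = 4; σ²_Task 1 = ((6−2)/6)² = 0.444
te_Task 2 = (2 + 4·4 + 12)/6 = 30/6 = 5; σ²_Task 2 = ((12−2)/6)² = 2.778
te_Task 3 = (10 + 4·11 + 18)/6 = 72/6 = 12; σ²_Task 3 = ((18−10)/6)² = 1.778
te_Task 4 = (5 + 4·9 + 13)/6 = 54/6 = 9; σ²_Task 4 = ((13−5)/6)² = 1.778
te_Task 5 = (6 + 4·11 + 22)/6 = 72/6 = 12; σ²_Task 5 = ((22−6)/6)² = 7.111
te_Task 6 = (4 + 4·5 + 18)/6 = 42/6 = 7; σ²_Task 6 = ((18−4)/6)² = 5.444
te_Task 7 = (5 + 4·9 + 13)/6 = 54/6 = 9; σ²_Task 7 = ((13−5)/6)² = 1.778
te_Task 8 = (5 + 4·11 + 17)/6 = 66/6 = 11; σ²_Task 8 = ((17−5)/6)² = 4.000
te_Task 9 = (1 + 4·3 + 17)/6 = 30/6 = 5; σ²_Task 9 = ((17−1)/6)² = 7.111

Forward pass:
ES_Task 1 = 0; EF_Task 1 = 4
ES_Task 2 = 0; EF_Task 2 = 5
ES_Task 3 = 4; EF_Task 3 = 4+12 = 16
ES_Task 4 = max(EF_Task 1=4, EF_Task 2=5) = 5; EF_Task 4 = 5+9 = 14
ES_Task 5 = 14; EF_Task 5 = 14+12 = 26
ES_Task 6 = max(EF_Task 2=5, EF_Task 4=14) = 14; EF_Task 6 = 14+7 = 21
ES_Task 7 = max(EF_Task 2=5, EF_Task 3=16) = 16; EF_Task 7 = 16+9 = 25
ES_Task 8 = 14; EF_Task 8 = 14+11 = 25
ES_Task 9 = max(EF_Task 3=16, EF_Task 5=26, EF_Task 6=21, EF_Task 7=25, EF_Task 8=25) = 26; EF_Task 9 = 26+5 = 31
Expected project duration μ = 31 hours. Critical path: Task 2 → Task 4 → Task 5 → Task 9.

Variance along critical path = 2.778 + 1.778 + 7.111 + 7.111 = 18.778
σ = √18.778 = 4.333 hours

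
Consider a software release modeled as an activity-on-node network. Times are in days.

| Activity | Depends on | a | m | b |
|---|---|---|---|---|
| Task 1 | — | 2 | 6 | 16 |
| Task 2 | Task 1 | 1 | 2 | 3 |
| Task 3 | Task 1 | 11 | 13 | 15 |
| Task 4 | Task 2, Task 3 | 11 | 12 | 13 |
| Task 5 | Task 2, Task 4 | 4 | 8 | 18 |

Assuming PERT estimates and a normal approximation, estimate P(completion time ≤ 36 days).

te_Task 1 = (2 + 4·6 + 16)/6 = 42/6 = 7; σ²_Task 1 = ((16−2)/6)² = 5.444
te_Task 2 = (1 + 4·2 + 3)/6 = 12/6 = 2; σ²_Task 2 = ((3−1)/6)² = 0.111
te_Task 3 = (11 + 4·13 + 15)/6 = 78/6 = 13; σ²_Task 3 = ((15−11)/6)² = 0.444
te_Task 4 = (11 + 4·12 + 13)/6 = 72/6 = 12; σ²_Task 4 = ((13−11)/6)² = 0.111
te_Task 5 = (4 + 4·8 + 18)/6 = 54/6 = 9; σ²_Task 5 = ((18−4)/6)² = 5.444

Forward pass:
ES_Task 1 = 0; EF_Task 1 = 7
ES_Task 2 = 7; EF_Task 2 = 7+2 = 9
ES_Task 3 = 7; EF_Task 3 = 7+13 = 20
ES_Task 4 = max(EF_Task 2=9, EF_Task 3=20) = 20; EF_Task 4 = 20+12 = 32
ES_Task 5 = max(EF_Task 2=9, EF_Task 4=32) = 32; EF_Task 5 = 32+9 = 41
Expected project duration μ = 41 days. Critical path: Task 1 → Task 3 → Task 4 → Task 5.

Variance along critical path = 5.444 + 0.444 + 0.111 + 5.444 = 11.444; σ = √11.444 = 3.383 days.
Z = (36 − 41) / 3.383 = -1.478
P(T ≤ 36) = Φ(-1.478) ≈ 0.070

0.070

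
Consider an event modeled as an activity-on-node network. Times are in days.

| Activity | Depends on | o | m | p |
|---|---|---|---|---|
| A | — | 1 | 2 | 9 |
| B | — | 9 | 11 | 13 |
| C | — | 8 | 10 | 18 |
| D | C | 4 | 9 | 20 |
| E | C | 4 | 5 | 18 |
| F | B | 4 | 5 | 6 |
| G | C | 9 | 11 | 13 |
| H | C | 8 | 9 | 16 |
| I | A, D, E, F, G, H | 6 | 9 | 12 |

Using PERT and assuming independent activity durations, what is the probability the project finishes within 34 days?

te_A = (1 + 4·2 + 9)/6 = 18/6 = 3; σ²_A = ((9−1)/6)² = 1.778
te_B = (9 + 4·11 + 13)/6 = 66/6 = 11; σ²_B = ((13−9)/6)² = 0.444
te_C = (8 + 4·10 + 18)/6 = 66/6 = 11; σ²_C = ((18−8)/6)² = 2.778
te_D = (4 + 4·9 + 20)/6 = 60/6 = 10; σ²_D = ((20−4)/6)² = 7.111
te_E = (4 + 4·5 + 18)/6 = 42/6 = 7; σ²_E = ((18−4)/6)² = 5.444
te_F = (4 + 4·5 + 6)/6 = 30/6 = 5; σ²_F = ((6−4)/6)² = 0.111
te_G = (9 + 4·11 + 13)/6 = 66/6 = 11; σ²_G = ((13−9)/6)² = 0.444
te_H = (8 + 4·9 + 16)/6 = 60/6 = 10; σ²_H = ((16−8)/6)² = 1.778
te_I = (6 + 4·9 + 12)/6 = 54/6 = 9; σ²_I = ((12−6)/6)² = 1.000

Forward pass:
ES_A = 0; EF_A = 3
ES_B = 0; EF_B = 11
ES_C = 0; EF_C = 11
ES_D = 11; EF_D = 11+10 = 21
ES_E = 11; EF_E = 11+7 = 18
ES_F = 11; EF_F = 11+5 = 16
ES_G = 11; EF_G = 11+11 = 22
ES_H = 11; EF_H = 11+10 = 21
ES_I = max(EF_A=3, EF_D=21, EF_E=18, EF_F=16, EF_G=22, EF_H=21) = 22; EF_I = 22+9 = 31
Expected project duration μ = 31 days. Critical path: C → G → I.

Variance along critical path = 2.778 + 0.444 + 1.000 = 4.222; σ = √4.222 = 2.055 days.
Z = (34 − 31) / 2.055 = 1.460
P(T ≤ 34) = Φ(1.460) ≈ 0.928

0.928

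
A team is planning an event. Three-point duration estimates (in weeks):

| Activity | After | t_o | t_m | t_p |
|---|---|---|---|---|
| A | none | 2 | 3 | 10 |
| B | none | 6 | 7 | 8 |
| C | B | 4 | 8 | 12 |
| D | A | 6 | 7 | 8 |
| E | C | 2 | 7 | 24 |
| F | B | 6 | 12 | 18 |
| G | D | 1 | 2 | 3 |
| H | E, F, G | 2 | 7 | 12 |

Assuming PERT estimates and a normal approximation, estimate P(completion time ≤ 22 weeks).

te_A = (2 + 4·3 + 10)/6 = 24/6 = 4; σ²_A = ((10−2)/6)² = 1.778
te_B = (6 + 4·7 + 8)/6 = 42/6 = 7; σ²_B = ((8−6)/6)² = 0.111
te_C = (4 + 4·8 + 12)/6 = 48/6 = 8; σ²_C = ((12−4)/6)² = 1.778
te_D = (6 + 4·7 + 8)/6 = 42/6 = 7; σ²_D = ((8−6)/6)² = 0.111
te_E = (2 + 4·7 + 24)/6 = 54/6 = 9; σ²_E = ((24−2)/6)² = 13.444
te_F = (6 + 4·12 + 18)/6 = 72/6 = 12; σ²_F = ((18−6)/6)² = 4.000
te_G = (1 + 4·2 + 3)/6 = 12/6 = 2; σ²_G = ((3−1)/6)² = 0.111
te_H = (2 + 4·7 + 12)/6 = 42/6 = 7; σ²_H = ((12−2)/6)² = 2.778

Forward pass:
ES_A = 0; EF_A = 4
ES_B = 0; EF_B = 7
ES_C = 7; EF_C = 7+8 = 15
ES_D = 4; EF_D = 4+7 = 11
ES_E = 15; EF_E = 15+9 = 24
ES_F = 7; EF_F = 7+12 = 19
ES_G = 11; EF_G = 11+2 = 13
ES_H = max(EF_E=24, EF_F=19, EF_G=13) = 24; EF_H = 24+7 = 31
Expected project duration μ = 31 weeks. Critical path: B → C → E → H.

Variance along critical path = 0.111 + 1.778 + 13.444 + 2.778 = 18.111; σ = √18.111 = 4.256 weeks.
Z = (22 − 31) / 4.256 = -2.115
P(T ≤ 22) = Φ(-2.115) ≈ 0.017

0.017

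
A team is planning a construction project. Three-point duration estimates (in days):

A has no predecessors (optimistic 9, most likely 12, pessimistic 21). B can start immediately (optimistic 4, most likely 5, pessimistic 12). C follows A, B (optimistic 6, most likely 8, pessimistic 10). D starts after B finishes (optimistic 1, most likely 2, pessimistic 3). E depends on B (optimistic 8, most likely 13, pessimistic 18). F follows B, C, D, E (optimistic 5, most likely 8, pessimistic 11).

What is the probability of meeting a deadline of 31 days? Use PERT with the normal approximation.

0.804

te_A = (9 + 4·12 + 21)/6 = 78/6 = 13; σ²_A = ((21−9)/6)² = 4.000
te_B = (4 + 4·5 + 12)/6 = 36/6 = 6; σ²_B = ((12−4)/6)² = 1.778
te_C = (6 + 4·8 + 10)/6 = 48/6 = 8; σ²_C = ((10−6)/6)² = 0.444
te_D = (1 + 4·2 + 3)/6 = 12/6 = 2; σ²_D = ((3−1)/6)² = 0.111
te_E = (8 + 4·13 + 18)/6 = 78/6 = 13; σ²_E = ((18−8)/6)² = 2.778
te_F = (5 + 4·8 + 11)/6 = 48/6 = 8; σ²_F = ((11−5)/6)² = 1.000

Forward pass:
ES_A = 0; EF_A = 13
ES_B = 0; EF_B = 6
ES_C = max(EF_A=13, EF_B=6) = 13; EF_C = 13+8 = 21
ES_D = 6; EF_D = 6+2 = 8
ES_E = 6; EF_E = 6+13 = 19
ES_F = max(EF_B=6, EF_C=21, EF_D=8, EF_E=19) = 21; EF_F = 21+8 = 29
Expected project duration μ = 29 days. Critical path: A → C → F.

Variance along critical path = 4.000 + 0.444 + 1.000 = 5.444; σ = √5.444 = 2.333 days.
Z = (31 − 29) / 2.333 = 0.857
P(T ≤ 31) = Φ(0.857) ≈ 0.804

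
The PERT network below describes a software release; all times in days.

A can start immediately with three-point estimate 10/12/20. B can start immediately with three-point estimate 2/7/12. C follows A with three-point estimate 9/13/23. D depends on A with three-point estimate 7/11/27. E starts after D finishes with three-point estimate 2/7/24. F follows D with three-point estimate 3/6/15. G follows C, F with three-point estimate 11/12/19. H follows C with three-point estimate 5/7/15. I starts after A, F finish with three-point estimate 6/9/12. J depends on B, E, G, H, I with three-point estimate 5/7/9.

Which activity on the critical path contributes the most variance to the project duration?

D

te_A = (10 + 4·12 + 20)/6 = 78/6 = 13; σ²_A = ((20−10)/6)² = 2.778
te_B = (2 + 4·7 + 12)/6 = 42/6 = 7; σ²_B = ((12−2)/6)² = 2.778
te_C = (9 + 4·13 + 23)/6 = 84/6 = 14; σ²_C = ((23−9)/6)² = 5.444
te_D = (7 + 4·11 + 27)/6 = 78/6 = 13; σ²_D = ((27−7)/6)² = 11.111
te_E = (2 + 4·7 + 24)/6 = 54/6 = 9; σ²_E = ((24−2)/6)² = 13.444
te_F = (3 + 4·6 + 15)/6 = 42/6 = 7; σ²_F = ((15−3)/6)² = 4.000
te_G = (11 + 4·12 + 19)/6 = 78/6 = 13; σ²_G = ((19−11)/6)² = 1.778
te_H = (5 + 4·7 + 15)/6 = 48/6 = 8; σ²_H = ((15−5)/6)² = 2.778
te_I = (6 + 4·9 + 12)/6 = 54/6 = 9; σ²_I = ((12−6)/6)² = 1.000
te_J = (5 + 4·7 + 9)/6 = 42/6 = 7; σ²_J = ((9−5)/6)² = 0.444

Forward pass:
ES_A = 0; EF_A = 13
ES_B = 0; EF_B = 7
ES_C = 13; EF_C = 13+14 = 27
ES_D = 13; EF_D = 13+13 = 26
ES_E = 26; EF_E = 26+9 = 35
ES_F = 26; EF_F = 26+7 = 33
ES_G = max(EF_C=27, EF_F=33) = 33; EF_G = 33+13 = 46
ES_H = 27; EF_H = 27+8 = 35
ES_I = max(EF_A=13, EF_F=33) = 33; EF_I = 33+9 = 42
ES_J = max(EF_B=7, EF_E=35, EF_G=46, EF_H=35, EF_I=42) = 46; EF_J = 46+7 = 53
Expected project duration μ = 53 days. Critical path: A → D → F → G → J.

Variances on critical path: σ²_A=2.778, σ²_D=11.111, σ²_F=4.000, σ²_G=1.778, σ²_J=0.444.
Largest is σ²_D = 11.111.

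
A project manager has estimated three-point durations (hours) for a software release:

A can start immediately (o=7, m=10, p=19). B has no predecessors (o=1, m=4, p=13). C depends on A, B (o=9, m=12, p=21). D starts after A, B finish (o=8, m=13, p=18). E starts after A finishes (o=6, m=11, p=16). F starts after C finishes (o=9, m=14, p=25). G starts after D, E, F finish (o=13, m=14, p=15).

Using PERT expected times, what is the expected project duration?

53 hours

te_A = (7 + 4·10 + 19)/6 = 66/6 = 11
te_B = (1 + 4·4 + 13)/6 = 30/6 = 5
te_C = (9 + 4·12 + 21)/6 = 78/6 = 13
te_D = (8 + 4·13 + 18)/6 = 78/6 = 13
te_E = (6 + 4·11 + 16)/6 = 66/6 = 11
te_F = (9 + 4·14 + 25)/6 = 90/6 = 15
te_G = (13 + 4·14 + 15)/6 = 84/6 = 14

Forward pass:
ES_A = 0; EF_A = 11
ES_B = 0; EF_B = 5
ES_C = max(EF_A=11, EF_B=5) = 11; EF_C = 11+13 = 24
ES_D = max(EF_A=11, EF_B=5) = 11; EF_D = 11+13 = 24
ES_E = 11; EF_E = 11+11 = 22
ES_F = 24; EF_F = 24+15 = 39
ES_G = max(EF_D=24, EF_E=22, EF_F=39) = 39; EF_G = 39+14 = 53
Expected project duration μ = 53 hours. Critical path: A → C → F → G.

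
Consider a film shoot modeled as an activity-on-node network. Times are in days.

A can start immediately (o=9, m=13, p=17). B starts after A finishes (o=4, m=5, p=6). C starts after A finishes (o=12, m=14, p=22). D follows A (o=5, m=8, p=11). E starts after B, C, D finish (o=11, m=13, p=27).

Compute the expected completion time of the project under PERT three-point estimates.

te_A = (9 + 4·13 + 17)/6 = 78/6 = 13
te_B = (4 + 4·5 + 6)/6 = 30/6 = 5
te_C = (12 + 4·14 + 22)/6 = 90/6 = 15
te_D = (5 + 4·8 + 11)/6 = 48/6 = 8
te_E = (11 + 4·13 + 27)/6 = 90/6 = 15

Forward pass:
ES_A = 0; EF_A = 13
ES_B = 13; EF_B = 13+5 = 18
ES_C = 13; EF_C = 13+15 = 28
ES_D = 13; EF_D = 13+8 = 21
ES_E = max(EF_B=18, EF_C=28, EF_D=21) = 28; EF_E = 28+15 = 43
Expected project duration μ = 43 days. Critical path: A → C → E.

43 days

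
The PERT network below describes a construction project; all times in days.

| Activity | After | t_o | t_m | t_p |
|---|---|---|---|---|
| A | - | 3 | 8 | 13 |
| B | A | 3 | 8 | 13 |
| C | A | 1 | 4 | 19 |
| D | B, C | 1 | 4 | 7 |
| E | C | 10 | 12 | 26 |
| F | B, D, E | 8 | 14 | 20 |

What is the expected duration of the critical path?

42 days

te_A = (3 + 4·8 + 13)/6 = 48/6 = 8
te_B = (3 + 4·8 + 13)/6 = 48/6 = 8
te_C = (1 + 4·4 + 19)/6 = 36/6 = 6
te_D = (1 + 4·4 + 7)/6 = 24/6 = 4
te_E = (10 + 4·12 + 26)/6 = 84/6 = 14
te_F = (8 + 4·14 + 20)/6 = 84/6 = 14

Forward pass:
ES_A = 0; EF_A = 8
ES_B = 8; EF_B = 8+8 = 16
ES_C = 8; EF_C = 8+6 = 14
ES_D = max(EF_B=16, EF_C=14) = 16; EF_D = 16+4 = 20
ES_E = 14; EF_E = 14+14 = 28
ES_F = max(EF_B=16, EF_D=20, EF_E=28) = 28; EF_F = 28+14 = 42
Expected project duration μ = 42 days. Critical path: A → C → E → F.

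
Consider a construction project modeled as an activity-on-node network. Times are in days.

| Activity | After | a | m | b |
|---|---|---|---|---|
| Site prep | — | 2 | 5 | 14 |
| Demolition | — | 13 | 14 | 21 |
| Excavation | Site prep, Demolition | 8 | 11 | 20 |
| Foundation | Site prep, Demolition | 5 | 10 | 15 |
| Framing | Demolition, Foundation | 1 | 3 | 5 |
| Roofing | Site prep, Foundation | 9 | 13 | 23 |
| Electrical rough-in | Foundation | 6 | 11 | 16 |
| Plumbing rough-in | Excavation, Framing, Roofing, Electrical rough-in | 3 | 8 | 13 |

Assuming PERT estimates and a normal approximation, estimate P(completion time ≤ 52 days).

te_Site prep = (2 + 4·5 + 14)/6 = 36/6 = 6; σ²_Site prep = ((14−2)/6)² = 4.000
te_Demolition = (13 + 4·14 + 21)/6 = 90/6 = 15; σ²_Demolition = ((21−13)/6)² = 1.778
te_Excavation = (8 + 4·11 + 20)/6 = 72/6 = 12; σ²_Excavation = ((20−8)/6)² = 4.000
te_Foundation = (5 + 4·10 + 15)/6 = 60/6 = 10; σ²_Foundation = ((15−5)/6)² = 2.778
te_Framing = (1 + 4·3 + 5)/6 = 18/6 = 3; σ²_Framing = ((5−1)/6)² = 0.444
te_Roofing = (9 + 4·13 + 23)/6 = 84/6 = 14; σ²_Roofing = ((23−9)/6)² = 5.444
te_Electrical rough-in = (6 + 4·11 + 16)/6 = 66/6 = 11; σ²_Electrical rough-in = ((16−6)/6)² = 2.778
te_Plumbing rough-in = (3 + 4·8 + 13)/6 = 48/6 = 8; σ²_Plumbing rough-in = ((13−3)/6)² = 2.778

Forward pass:
ES_Site prep = 0; EF_Site prep = 6
ES_Demolition = 0; EF_Demolition = 15
ES_Excavation = max(EF_Site prep=6, EF_Demolition=15) = 15; EF_Excavation = 15+12 = 27
ES_Foundation = max(EF_Site prep=6, EF_Demolition=15) = 15; EF_Foundation = 15+10 = 25
ES_Framing = max(EF_Demolition=15, EF_Foundation=25) = 25; EF_Framing = 25+3 = 28
ES_Roofing = max(EF_Site prep=6, EF_Foundation=25) = 25; EF_Roofing = 25+14 = 39
ES_Electrical rough-in = 25; EF_Electrical rough-in = 25+11 = 36
ES_Plumbing rough-in = max(EF_Excavation=27, EF_Framing=28, EF_Roofing=39, EF_Electrical rough-in=36) = 39; EF_Plumbing rough-in = 39+8 = 47
Expected project duration μ = 47 days. Critical path: Demolition → Foundation → Roofing → Plumbing rough-in.

Variance along critical path = 1.778 + 2.778 + 5.444 + 2.778 = 12.778; σ = √12.778 = 3.575 days.
Z = (52 − 47) / 3.575 = 1.399
P(T ≤ 52) = Φ(1.399) ≈ 0.919

0.919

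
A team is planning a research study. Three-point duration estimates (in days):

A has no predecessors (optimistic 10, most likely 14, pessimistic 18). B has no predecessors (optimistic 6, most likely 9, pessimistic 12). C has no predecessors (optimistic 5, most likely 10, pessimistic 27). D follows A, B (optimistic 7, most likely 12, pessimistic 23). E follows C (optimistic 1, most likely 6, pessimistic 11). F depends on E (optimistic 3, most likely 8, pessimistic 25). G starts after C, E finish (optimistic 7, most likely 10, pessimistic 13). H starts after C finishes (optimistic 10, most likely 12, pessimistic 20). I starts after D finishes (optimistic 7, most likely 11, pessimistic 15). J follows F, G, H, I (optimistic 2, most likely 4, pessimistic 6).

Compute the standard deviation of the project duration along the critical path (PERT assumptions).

te_A = (10 + 4·14 + 18)/6 = 84/6 = 14; σ²_A = ((18−10)/6)² = 1.778
te_B = (6 + 4·9 + 12)/6 = 54/6 = 9; σ²_B = ((12−6)/6)² = 1.000
te_C = (5 + 4·10 + 27)/6 = 72/6 = 12; σ²_C = ((27−5)/6)² = 13.444
te_D = (7 + 4·12 + 23)/6 = 78/6 = 13; σ²_D = ((23−7)/6)² = 7.111
te_E = (1 + 4·6 + 11)/6 = 36/6 = 6; σ²_E = ((11−1)/6)² = 2.778
te_F = (3 + 4·8 + 25)/6 = 60/6 = 10; σ²_F = ((25−3)/6)² = 13.444
te_G = (7 + 4·10 + 13)/6 = 60/6 = 10; σ²_G = ((13−7)/6)² = 1.000
te_H = (10 + 4·12 + 20)/6 = 78/6 = 13; σ²_H = ((20−10)/6)² = 2.778
te_I = (7 + 4·11 + 15)/6 = 66/6 = 11; σ²_I = ((15−7)/6)² = 1.778
te_J = (2 + 4·4 + 6)/6 = 24/6 = 4; σ²_J = ((6−2)/6)² = 0.444

Forward pass:
ES_A = 0; EF_A = 14
ES_B = 0; EF_B = 9
ES_C = 0; EF_C = 12
ES_D = max(EF_A=14, EF_B=9) = 14; EF_D = 14+13 = 27
ES_E = 12; EF_E = 12+6 = 18
ES_F = 18; EF_F = 18+10 = 28
ES_G = max(EF_C=12, EF_E=18) = 18; EF_G = 18+10 = 28
ES_H = 12; EF_H = 12+13 = 25
ES_I = 27; EF_I = 27+11 = 38
ES_J = max(EF_F=28, EF_G=28, EF_H=25, EF_I=38) = 38; EF_J = 38+4 = 42
Expected project duration μ = 42 days. Critical path: A → D → I → J.

Variance along critical path = 1.778 + 7.111 + 1.778 + 0.444 = 11.111
σ = √11.111 = 3.333 days

3.33 days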